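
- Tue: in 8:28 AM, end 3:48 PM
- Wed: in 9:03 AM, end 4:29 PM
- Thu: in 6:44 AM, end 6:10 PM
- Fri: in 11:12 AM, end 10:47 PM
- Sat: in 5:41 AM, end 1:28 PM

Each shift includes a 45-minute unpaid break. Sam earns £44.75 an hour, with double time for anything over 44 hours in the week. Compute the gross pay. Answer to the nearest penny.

Tue: 8:28 AM–3:48 PM = 7 h 20 min; less 45 min break → 6 h 35 min
Wed: 9:03 AM–4:29 PM = 7 h 26 min; less 45 min break → 6 h 41 min
Thu: 6:44 AM–6:10 PM = 11 h 26 min; less 45 min break → 10 h 41 min
Fri: 11:12 AM–10:47 PM = 11 h 35 min; less 45 min break → 10 h 50 min
Sat: 5:41 AM–1:28 PM = 7 h 47 min; less 45 min break → 7 h 2 min
Total worked: 41 h 49 min = 2509 min.
Regular 41 h 49 min = 2509 min at £44.75/h; overtime 0 h 0 min = 0 min at £89.50/h.
Pay = (2509 × £44.75 + 0 × £89.50) ÷ 60 = £1871.30.

£1871.30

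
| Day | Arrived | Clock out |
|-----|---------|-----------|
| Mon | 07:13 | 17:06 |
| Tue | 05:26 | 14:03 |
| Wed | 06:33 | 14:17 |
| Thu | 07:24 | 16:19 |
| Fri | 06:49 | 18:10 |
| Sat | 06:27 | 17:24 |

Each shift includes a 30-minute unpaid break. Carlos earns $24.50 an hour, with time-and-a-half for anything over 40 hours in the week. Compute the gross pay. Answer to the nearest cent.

Mon: 07:13–17:06 = 9 h 53 min; less 30 min break → 9 h 23 min
Tue: 05:26–14:03 = 8 h 37 min; less 30 min break → 8 h 7 min
Wed: 06:33–14:17 = 7 h 44 min; less 30 min break → 7 h 14 min
Thu: 07:24–16:19 = 8 h 55 min; less 30 min break → 8 h 25 min
Fri: 06:49–18:10 = 11 h 21 min; less 30 min break → 10 h 51 min
Sat: 06:27–17:24 = 10 h 57 min; less 30 min break → 10 h 27 min
Total worked: 54 h 27 min = 3267 min.
Regular 40 h 0 min = 2400 min at $24.50/h; overtime 14 h 27 min = 867 min at $36.75/h.
Pay = (2400 × $24.50 + 867 × $36.75) ÷ 60 = $1511.04.

$1511.04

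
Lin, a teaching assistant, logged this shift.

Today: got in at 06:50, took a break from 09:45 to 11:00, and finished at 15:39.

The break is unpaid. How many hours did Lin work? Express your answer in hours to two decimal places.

7.57 hours

Today: 06:50–15:39 = 8 h 49 min; less 75 min break → 7 h 34 min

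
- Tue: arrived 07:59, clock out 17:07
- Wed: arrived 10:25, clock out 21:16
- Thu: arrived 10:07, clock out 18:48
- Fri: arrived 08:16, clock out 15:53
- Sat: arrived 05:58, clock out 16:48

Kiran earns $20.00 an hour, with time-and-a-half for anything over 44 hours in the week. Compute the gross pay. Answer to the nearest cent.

Tue: 07:59–17:07 = 9 h 8 min
Wed: 10:25–21:16 = 10 h 51 min
Thu: 10:07–18:48 = 8 h 41 min
Fri: 08:16–15:53 = 7 h 37 min
Sat: 05:58–16:48 = 10 h 50 min
Total worked: 47 h 7 min = 2827 min.
Regular 44 h 0 min = 2640 min at $20.00/h; overtime 3 h 7 min = 187 min at $30.00/h.
Pay = (2640 × $20.00 + 187 × $30.00) ÷ 60 = $973.50.

$973.50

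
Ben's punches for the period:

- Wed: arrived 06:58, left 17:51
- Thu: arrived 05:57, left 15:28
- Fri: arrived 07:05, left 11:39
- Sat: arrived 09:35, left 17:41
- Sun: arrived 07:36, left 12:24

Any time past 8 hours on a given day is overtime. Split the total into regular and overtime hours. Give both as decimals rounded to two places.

Regular 33.37 hours, overtime 4.50 hours

Wed: 06:58–17:51 = 10 h 53 min
Thu: 05:57–15:28 = 9 h 31 min
Fri: 07:05–11:39 = 4 h 34 min
Sat: 09:35–17:41 = 8 h 6 min
Sun: 07:36–12:24 = 4 h 48 min
Wed reg 8 h 0 min / OT 2 h 53 min; Thu reg 8 h 0 min / OT 1 h 31 min; Fri reg 4 h 34 min / OT 0 h 0 min; Sat reg 8 h 0 min / OT 0 h 6 min; Sun reg 4 h 48 min / OT 0 h 0 min.
Totals: regular 33 h 22 min, overtime 4 h 30 min.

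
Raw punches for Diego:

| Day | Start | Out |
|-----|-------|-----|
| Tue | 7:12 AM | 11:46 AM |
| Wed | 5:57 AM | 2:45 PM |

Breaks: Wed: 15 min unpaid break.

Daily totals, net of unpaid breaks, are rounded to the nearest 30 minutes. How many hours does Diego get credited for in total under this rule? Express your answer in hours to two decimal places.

Tue: 7:12 AM–11:46 AM = 4 h 34 min → rounds to 4 h 30 min
Wed: 5:57 AM–2:45 PM = 8 h 48 min − 15 min = 8 h 33 min → rounds to 8 h 30 min
Total credited: 13 h 0 min.

13.00 hours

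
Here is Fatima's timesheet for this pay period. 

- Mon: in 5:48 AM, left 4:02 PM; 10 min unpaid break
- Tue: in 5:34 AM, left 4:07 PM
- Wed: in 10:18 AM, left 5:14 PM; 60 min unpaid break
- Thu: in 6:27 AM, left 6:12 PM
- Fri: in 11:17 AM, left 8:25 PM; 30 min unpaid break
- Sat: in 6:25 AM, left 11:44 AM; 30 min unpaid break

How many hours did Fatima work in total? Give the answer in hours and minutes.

Mon: 5:48 AM–4:02 PM = 10 h 14 min; less 10 min break → 10 h 4 min
Tue: 5:34 AM–4:07 PM = 10 h 33 min
Wed: 10:18 AM–5:14 PM = 6 h 56 min; less 60 min break → 5 h 56 min
Thu: 6:27 AM–6:12 PM = 11 h 45 min
Fri: 11:17 AM–8:25 PM = 9 h 8 min; less 30 min break → 8 h 38 min
Sat: 6:25 AM–11:44 AM = 5 h 19 min; less 30 min break → 4 h 49 min
Total: 10 h 4 min + 10 h 33 min + 5 h 56 min + 11 h 45 min + 8 h 38 min + 4 h 49 min = 51 h 45 min.

51 h 45 min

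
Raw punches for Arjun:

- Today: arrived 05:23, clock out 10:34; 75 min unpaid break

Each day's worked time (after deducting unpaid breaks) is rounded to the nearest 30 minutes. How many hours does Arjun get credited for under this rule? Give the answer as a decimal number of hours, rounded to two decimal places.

Today: 05:23–10:34 = 5 h 11 min − 75 min = 3 h 56 min → rounds to 4 h 0 min

4.00 hours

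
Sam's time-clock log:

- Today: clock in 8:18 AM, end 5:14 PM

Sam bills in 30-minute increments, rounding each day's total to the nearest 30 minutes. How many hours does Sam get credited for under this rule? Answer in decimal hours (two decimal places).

9.00 hours

Today: 8:18 AM–5:14 PM = 8 h 56 min → rounds to 9 h 0 min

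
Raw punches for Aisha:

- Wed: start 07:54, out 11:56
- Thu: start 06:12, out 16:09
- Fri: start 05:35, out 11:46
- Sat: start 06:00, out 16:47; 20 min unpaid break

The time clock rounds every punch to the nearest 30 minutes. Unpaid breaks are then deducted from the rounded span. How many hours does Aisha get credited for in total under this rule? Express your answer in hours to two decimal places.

Wed: in 07:54→08:00, out 11:56→12:00; 4 h 0 min
Thu: in 06:12→06:00, out 16:09→16:00; 10 h 0 min
Fri: in 05:35→05:30, out 11:46→12:00; 6 h 30 min
Sat: in 06:00→06:00, out 16:47→17:00; 11 h 0 min − 20 min = 10 h 40 min
Total credited: 31 h 10 min.

31.17 hours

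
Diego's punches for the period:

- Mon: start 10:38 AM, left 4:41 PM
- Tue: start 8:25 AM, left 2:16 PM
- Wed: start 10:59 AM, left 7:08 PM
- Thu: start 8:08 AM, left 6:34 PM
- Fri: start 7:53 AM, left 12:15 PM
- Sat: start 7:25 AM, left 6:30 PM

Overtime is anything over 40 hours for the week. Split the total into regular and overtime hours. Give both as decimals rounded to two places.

Regular 40.00 hours, overtime 5.93 hours

Mon: 10:38 AM–4:41 PM = 6 h 3 min
Tue: 8:25 AM–2:16 PM = 5 h 51 min
Wed: 10:59 AM–7:08 PM = 8 h 9 min
Thu: 8:08 AM–6:34 PM = 10 h 26 min
Fri: 7:53 AM–12:15 PM = 4 h 22 min
Sat: 7:25 AM–6:30 PM = 11 h 5 min
Total worked: 45 h 56 min = 45.93 h.
Threshold 40 h → overtime 5 h 56 min, regular 40 h 0 min.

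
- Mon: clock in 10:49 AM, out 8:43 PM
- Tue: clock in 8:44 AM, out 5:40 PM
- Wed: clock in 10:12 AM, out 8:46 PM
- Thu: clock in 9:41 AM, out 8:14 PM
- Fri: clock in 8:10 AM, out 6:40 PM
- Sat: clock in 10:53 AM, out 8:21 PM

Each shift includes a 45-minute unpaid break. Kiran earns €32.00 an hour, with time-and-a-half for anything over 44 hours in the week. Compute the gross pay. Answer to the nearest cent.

Mon: 10:49 AM–8:43 PM = 9 h 54 min; less 45 min break → 9 h 9 min
Tue: 8:44 AM–5:40 PM = 8 h 56 min; less 45 min break → 8 h 11 min
Wed: 10:12 AM–8:46 PM = 10 h 34 min; less 45 min break → 9 h 49 min
Thu: 9:41 AM–8:14 PM = 10 h 33 min; less 45 min break → 9 h 48 min
Fri: 8:10 AM–6:40 PM = 10 h 30 min; less 45 min break → 9 h 45 min
Sat: 10:53 AM–8:21 PM = 9 h 28 min; less 45 min break → 8 h 43 min
Total worked: 55 h 25 min = 3325 min.
Regular 44 h 0 min = 2640 min at €32.00/h; overtime 11 h 25 min = 685 min at €48.00/h.
Pay = (2640 × €32.00 + 685 × €48.00) ÷ 60 = €1956.00.

€1956.00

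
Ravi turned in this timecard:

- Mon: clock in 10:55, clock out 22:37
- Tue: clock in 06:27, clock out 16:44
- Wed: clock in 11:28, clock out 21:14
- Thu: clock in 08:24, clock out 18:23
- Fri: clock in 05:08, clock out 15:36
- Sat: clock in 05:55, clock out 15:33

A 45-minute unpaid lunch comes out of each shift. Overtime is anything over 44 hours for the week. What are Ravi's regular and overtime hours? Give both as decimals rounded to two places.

Mon: 10:55–22:37 = 11 h 42 min; less 45 min break → 10 h 57 min
Tue: 06:27–16:44 = 10 h 17 min; less 45 min break → 9 h 32 min
Wed: 11:28–21:14 = 9 h 46 min; less 45 min break → 9 h 1 min
Thu: 08:24–18:23 = 9 h 59 min; less 45 min break → 9 h 14 min
Fri: 05:08–15:36 = 10 h 28 min; less 45 min break → 9 h 43 min
Sat: 05:55–15:33 = 9 h 38 min; less 45 min break → 8 h 53 min
Total worked: 57 h 20 min = 57.33 h.
Threshold 44 h → overtime 13 h 20 min, regular 44 h 0 min.

Regular 44.00 hours, overtime 13.33 hours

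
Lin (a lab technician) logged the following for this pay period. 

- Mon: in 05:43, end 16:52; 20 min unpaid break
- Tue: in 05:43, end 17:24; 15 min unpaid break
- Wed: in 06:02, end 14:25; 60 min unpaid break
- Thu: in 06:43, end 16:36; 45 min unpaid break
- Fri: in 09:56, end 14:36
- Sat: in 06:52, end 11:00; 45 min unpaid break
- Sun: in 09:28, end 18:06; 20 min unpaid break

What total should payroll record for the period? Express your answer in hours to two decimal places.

55.12 hours

Mon: 05:43–16:52 = 11 h 9 min; less 20 min break → 10 h 49 min
Tue: 05:43–17:24 = 11 h 41 min; less 15 min break → 11 h 26 min
Wed: 06:02–14:25 = 8 h 23 min; less 60 min break → 7 h 23 min
Thu: 06:43–16:36 = 9 h 53 min; less 45 min break → 9 h 8 min
Fri: 09:56–14:36 = 4 h 40 min
Sat: 06:52–11:00 = 4 h 8 min; less 45 min break → 3 h 23 min
Sun: 09:28–18:06 = 8 h 38 min; less 20 min break → 8 h 18 min
Total: 10 h 49 min + 11 h 26 min + 7 h 23 min + 9 h 8 min + 4 h 40 min + 3 h 23 min + 8 h 18 min = 55 h 7 min.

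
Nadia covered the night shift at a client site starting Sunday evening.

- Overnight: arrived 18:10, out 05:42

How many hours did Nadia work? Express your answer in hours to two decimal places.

Overnight: 18:10 → midnight = 5 h 50 min; midnight → 05:42 = 5 h 42 min; span 11 h 32 min

11.53 hours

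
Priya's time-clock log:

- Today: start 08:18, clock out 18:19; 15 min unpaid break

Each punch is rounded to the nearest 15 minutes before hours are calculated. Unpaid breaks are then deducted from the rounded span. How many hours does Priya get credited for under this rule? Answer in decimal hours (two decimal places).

Today: in 08:18→08:15, out 18:19→18:15; 10 h 0 min − 15 min = 9 h 45 min

9.75 hours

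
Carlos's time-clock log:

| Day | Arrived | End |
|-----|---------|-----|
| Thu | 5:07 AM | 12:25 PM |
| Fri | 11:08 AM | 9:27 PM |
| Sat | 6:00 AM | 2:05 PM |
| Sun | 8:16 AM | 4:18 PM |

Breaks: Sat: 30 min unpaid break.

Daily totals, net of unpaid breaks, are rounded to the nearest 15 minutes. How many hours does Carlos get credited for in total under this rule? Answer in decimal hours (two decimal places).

33.00 hours

Thu: 5:07 AM–12:25 PM = 7 h 18 min → rounds to 7 h 15 min
Fri: 11:08 AM–9:27 PM = 10 h 19 min → rounds to 10 h 15 min
Sat: 6:00 AM–2:05 PM = 8 h 5 min − 30 min = 7 h 35 min → rounds to 7 h 30 min
Sun: 8:16 AM–4:18 PM = 8 h 2 min → rounds to 8 h 0 min
Total credited: 33 h 0 min.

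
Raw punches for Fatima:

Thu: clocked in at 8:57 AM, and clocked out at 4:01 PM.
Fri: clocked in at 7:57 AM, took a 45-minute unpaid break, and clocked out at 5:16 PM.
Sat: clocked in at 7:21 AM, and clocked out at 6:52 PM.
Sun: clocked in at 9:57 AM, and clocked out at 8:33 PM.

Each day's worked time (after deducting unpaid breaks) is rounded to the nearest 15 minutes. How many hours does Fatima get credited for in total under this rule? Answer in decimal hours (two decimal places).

37.50 hours

Thu: 8:57 AM–4:01 PM = 7 h 4 min → rounds to 7 h 0 min
Fri: 7:57 AM–5:16 PM = 9 h 19 min − 45 min = 8 h 34 min → rounds to 8 h 30 min
Sat: 7:21 AM–6:52 PM = 11 h 31 min → rounds to 11 h 30 min
Sun: 9:57 AM–8:33 PM = 10 h 36 min → rounds to 10 h 30 min
Total credited: 37 h 30 min.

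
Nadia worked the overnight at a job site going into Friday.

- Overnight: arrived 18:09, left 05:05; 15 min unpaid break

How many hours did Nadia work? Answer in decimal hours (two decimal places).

10.68 hours

Overnight: 18:09 → midnight = 5 h 51 min; midnight → 05:05 = 5 h 5 min; span 10 h 56 min; less 15 min break → 10 h 41 min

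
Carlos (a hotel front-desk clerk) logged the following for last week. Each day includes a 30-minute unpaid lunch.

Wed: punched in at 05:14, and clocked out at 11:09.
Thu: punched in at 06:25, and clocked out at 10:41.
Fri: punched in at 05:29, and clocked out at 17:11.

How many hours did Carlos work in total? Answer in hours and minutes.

Wed: 05:14–11:09 = 5 h 55 min; less 30 min break → 5 h 25 min
Thu: 06:25–10:41 = 4 h 16 min; less 30 min break → 3 h 46 min
Fri: 05:29–17:11 = 11 h 42 min; less 30 min break → 11 h 12 min
Total: 5 h 25 min + 3 h 46 min + 11 h 12 min = 20 h 23 min.

20 h 23 min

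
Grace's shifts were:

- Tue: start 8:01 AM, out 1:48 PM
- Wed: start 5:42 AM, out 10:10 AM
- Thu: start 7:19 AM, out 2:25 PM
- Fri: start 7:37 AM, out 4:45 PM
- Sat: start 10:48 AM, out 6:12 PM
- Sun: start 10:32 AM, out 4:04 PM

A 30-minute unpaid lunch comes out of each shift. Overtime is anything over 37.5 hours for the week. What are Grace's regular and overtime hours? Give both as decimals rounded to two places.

Regular 36.42 hours, overtime 0.00 hours

Tue: 8:01 AM–1:48 PM = 5 h 47 min; less 30 min break → 5 h 17 min
Wed: 5:42 AM–10:10 AM = 4 h 28 min; less 30 min break → 3 h 58 min
Thu: 7:19 AM–2:25 PM = 7 h 6 min; less 30 min break → 6 h 36 min
Fri: 7:37 AM–4:45 PM = 9 h 8 min; less 30 min break → 8 h 38 min
Sat: 10:48 AM–6:12 PM = 7 h 24 min; less 30 min break → 6 h 54 min
Sun: 10:32 AM–4:04 PM = 5 h 32 min; less 30 min break → 5 h 2 min
Total worked: 36 h 25 min = 36.42 h.
Threshold 37.5 h → overtime 0 h 0 min, regular 36 h 25 min.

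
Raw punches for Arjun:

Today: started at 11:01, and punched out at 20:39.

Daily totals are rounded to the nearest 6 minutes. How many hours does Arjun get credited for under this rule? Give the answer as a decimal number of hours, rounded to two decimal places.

Today: 11:01–20:39 = 9 h 38 min → rounds to 9 h 36 min

9.60 hours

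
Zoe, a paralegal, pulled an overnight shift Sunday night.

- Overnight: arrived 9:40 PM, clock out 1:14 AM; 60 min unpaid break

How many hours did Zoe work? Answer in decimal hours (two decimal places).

2.57 hours

Overnight: 9:40 PM → midnight = 2 h 20 min; midnight → 1:14 AM = 1 h 14 min; span 3 h 34 min; less 60 min break → 2 h 34 min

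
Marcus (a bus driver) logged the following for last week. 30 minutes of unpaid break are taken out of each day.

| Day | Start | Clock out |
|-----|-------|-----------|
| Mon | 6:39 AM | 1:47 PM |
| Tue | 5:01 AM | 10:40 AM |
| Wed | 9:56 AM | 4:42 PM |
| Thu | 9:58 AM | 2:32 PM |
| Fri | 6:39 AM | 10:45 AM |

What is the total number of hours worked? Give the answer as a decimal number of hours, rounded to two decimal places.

25.72 hours

Mon: 6:39 AM–1:47 PM = 7 h 8 min; less 30 min break → 6 h 38 min
Tue: 5:01 AM–10:40 AM = 5 h 39 min; less 30 min break → 5 h 9 min
Wed: 9:56 AM–4:42 PM = 6 h 46 min; less 30 min break → 6 h 16 min
Thu: 9:58 AM–2:32 PM = 4 h 34 min; less 30 min break → 4 h 4 min
Fri: 6:39 AM–10:45 AM = 4 h 6 min; less 30 min break → 3 h 36 min
Total: 6 h 38 min + 5 h 9 min + 6 h 16 min + 4 h 4 min + 3 h 36 min = 25 h 43 min.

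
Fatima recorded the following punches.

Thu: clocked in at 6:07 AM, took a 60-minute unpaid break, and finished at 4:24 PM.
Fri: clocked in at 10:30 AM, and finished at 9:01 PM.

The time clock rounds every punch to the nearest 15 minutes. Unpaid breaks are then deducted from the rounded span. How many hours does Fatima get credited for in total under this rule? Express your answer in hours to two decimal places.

20.00 hours

Thu: in 6:07 AM→6:00 AM, out 4:24 PM→4:30 PM; 10 h 30 min − 60 min = 9 h 30 min
Fri: in 10:30 AM→10:30 AM, out 9:01 PM→9:00 PM; 10 h 30 min
Total credited: 20 h 0 min.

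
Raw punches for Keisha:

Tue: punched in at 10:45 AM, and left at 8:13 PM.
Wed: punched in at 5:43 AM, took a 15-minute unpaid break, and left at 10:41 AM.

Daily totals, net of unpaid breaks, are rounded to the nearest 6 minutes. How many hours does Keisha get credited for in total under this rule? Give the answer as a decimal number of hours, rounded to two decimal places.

14.20 hours

Tue: 10:45 AM–8:13 PM = 9 h 28 min → rounds to 9 h 30 min
Wed: 5:43 AM–10:41 AM = 4 h 58 min − 15 min = 4 h 43 min → rounds to 4 h 42 min
Total credited: 14 h 12 min.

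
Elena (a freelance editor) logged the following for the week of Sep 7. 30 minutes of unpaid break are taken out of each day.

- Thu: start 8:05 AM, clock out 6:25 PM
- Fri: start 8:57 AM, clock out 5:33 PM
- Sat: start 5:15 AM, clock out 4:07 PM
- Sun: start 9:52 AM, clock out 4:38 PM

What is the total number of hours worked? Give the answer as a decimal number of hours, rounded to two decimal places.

Thu: 8:05 AM–6:25 PM = 10 h 20 min; less 30 min break → 9 h 50 min
Fri: 8:57 AM–5:33 PM = 8 h 36 min; less 30 min break → 8 h 6 min
Sat: 5:15 AM–4:07 PM = 10 h 52 min; less 30 min break → 10 h 22 min
Sun: 9:52 AM–4:38 PM = 6 h 46 min; less 30 min break → 6 h 16 min
Total: 9 h 50 min + 8 h 6 min + 10 h 22 min + 6 h 16 min = 34 h 34 min.

34.57 hours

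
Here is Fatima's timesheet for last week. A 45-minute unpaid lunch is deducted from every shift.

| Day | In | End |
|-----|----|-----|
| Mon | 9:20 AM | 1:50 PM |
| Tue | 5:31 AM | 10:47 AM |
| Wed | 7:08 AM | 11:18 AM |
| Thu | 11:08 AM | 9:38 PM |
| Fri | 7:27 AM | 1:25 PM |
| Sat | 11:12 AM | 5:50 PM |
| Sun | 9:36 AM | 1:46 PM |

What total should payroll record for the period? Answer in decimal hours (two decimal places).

Mon: 9:20 AM–1:50 PM = 4 h 30 min; less 45 min break → 3 h 45 min
Tue: 5:31 AM–10:47 AM = 5 h 16 min; less 45 min break → 4 h 31 min
Wed: 7:08 AM–11:18 AM = 4 h 10 min; less 45 min break → 3 h 25 min
Thu: 11:08 AM–9:38 PM = 10 h 30 min; less 45 min break → 9 h 45 min
Fri: 7:27 AM–1:25 PM = 5 h 58 min; less 45 min break → 5 h 13 min
Sat: 11:12 AM–5:50 PM = 6 h 38 min; less 45 min break → 5 h 53 min
Sun: 9:36 AM–1:46 PM = 4 h 10 min; less 45 min break → 3 h 25 min
Total: 3 h 45 min + 4 h 31 min + 3 h 25 min + 9 h 45 min + 5 h 13 min + 5 h 53 min + 3 h 25 min = 35 h 57 min.

35.95 hours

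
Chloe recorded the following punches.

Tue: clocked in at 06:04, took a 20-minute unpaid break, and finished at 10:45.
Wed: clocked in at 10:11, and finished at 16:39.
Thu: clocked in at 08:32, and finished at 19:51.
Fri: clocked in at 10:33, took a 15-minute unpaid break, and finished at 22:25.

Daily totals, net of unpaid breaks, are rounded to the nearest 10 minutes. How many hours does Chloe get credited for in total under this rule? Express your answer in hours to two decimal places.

33.83 hours

Tue: 06:04–10:45 = 4 h 41 min − 20 min = 4 h 21 min → rounds to 4 h 20 min
Wed: 10:11–16:39 = 6 h 28 min → rounds to 6 h 30 min
Thu: 08:32–19:51 = 11 h 19 min → rounds to 11 h 20 min
Fri: 10:33–22:25 = 11 h 52 min − 15 min = 11 h 37 min → rounds to 11 h 40 min
Total credited: 33 h 50 min.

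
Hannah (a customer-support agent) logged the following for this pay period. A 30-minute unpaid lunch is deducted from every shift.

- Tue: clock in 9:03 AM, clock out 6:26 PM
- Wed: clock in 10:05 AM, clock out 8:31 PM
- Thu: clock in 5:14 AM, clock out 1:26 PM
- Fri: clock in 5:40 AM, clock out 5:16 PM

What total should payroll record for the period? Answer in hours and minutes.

37 h 37 min

Tue: 9:03 AM–6:26 PM = 9 h 23 min; less 30 min break → 8 h 53 min
Wed: 10:05 AM–8:31 PM = 10 h 26 min; less 30 min break → 9 h 56 min
Thu: 5:14 AM–1:26 PM = 8 h 12 min; less 30 min break → 7 h 42 min
Fri: 5:40 AM–5:16 PM = 11 h 36 min; less 30 min break → 11 h 6 min
Total: 8 h 53 min + 9 h 56 min + 7 h 42 min + 11 h 6 min = 37 h 37 min.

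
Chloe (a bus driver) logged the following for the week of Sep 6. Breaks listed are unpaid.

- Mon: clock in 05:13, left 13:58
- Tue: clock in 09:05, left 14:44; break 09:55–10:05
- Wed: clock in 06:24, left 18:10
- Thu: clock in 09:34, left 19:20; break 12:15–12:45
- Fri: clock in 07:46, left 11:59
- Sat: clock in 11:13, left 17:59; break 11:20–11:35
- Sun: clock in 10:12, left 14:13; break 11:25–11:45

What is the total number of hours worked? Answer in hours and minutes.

49 h 41 min

Mon: 05:13–13:58 = 8 h 45 min
Tue: 09:05–14:44 = 5 h 39 min; less 10 min break → 5 h 29 min
Wed: 06:24–18:10 = 11 h 46 min
Thu: 09:34–19:20 = 9 h 46 min; less 30 min break → 9 h 16 min
Fri: 07:46–11:59 = 4 h 13 min
Sat: 11:13–17:59 = 6 h 46 min; less 15 min break → 6 h 31 min
Sun: 10:12–14:13 = 4 h 1 min; less 20 min break → 3 h 41 min
Total: 8 h 45 min + 5 h 29 min + 11 h 46 min + 9 h 16 min + 4 h 13 min + 6 h 31 min + 3 h 41 min = 49 h 41 min.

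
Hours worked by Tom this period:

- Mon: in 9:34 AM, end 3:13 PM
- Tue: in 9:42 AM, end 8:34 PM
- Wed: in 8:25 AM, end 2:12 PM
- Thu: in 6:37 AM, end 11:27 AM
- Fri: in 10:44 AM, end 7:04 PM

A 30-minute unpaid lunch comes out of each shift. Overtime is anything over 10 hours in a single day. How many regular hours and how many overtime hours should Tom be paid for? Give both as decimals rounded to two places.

Regular 32.60 hours, overtime 0.37 hours

Mon: 9:34 AM–3:13 PM = 5 h 39 min; less 30 min break → 5 h 9 min
Tue: 9:42 AM–8:34 PM = 10 h 52 min; less 30 min break → 10 h 22 min
Wed: 8:25 AM–2:12 PM = 5 h 47 min; less 30 min break → 5 h 17 min
Thu: 6:37 AM–11:27 AM = 4 h 50 min; less 30 min break → 4 h 20 min
Fri: 10:44 AM–7:04 PM = 8 h 20 min; less 30 min break → 7 h 50 min
Mon reg 5 h 9 min / OT 0 h 0 min; Tue reg 10 h 0 min / OT 0 h 22 min; Wed reg 5 h 17 min / OT 0 h 0 min; Thu reg 4 h 20 min / OT 0 h 0 min; Fri reg 7 h 50 min / OT 0 h 0 min.
Totals: regular 32 h 36 min, overtime 0 h 22 min.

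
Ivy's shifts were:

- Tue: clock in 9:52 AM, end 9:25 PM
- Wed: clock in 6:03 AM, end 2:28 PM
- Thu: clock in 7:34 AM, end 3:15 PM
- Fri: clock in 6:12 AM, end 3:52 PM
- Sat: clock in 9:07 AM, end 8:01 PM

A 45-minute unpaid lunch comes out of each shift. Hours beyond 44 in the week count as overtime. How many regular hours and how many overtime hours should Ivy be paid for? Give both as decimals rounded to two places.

Tue: 9:52 AM–9:25 PM = 11 h 33 min; less 45 min break → 10 h 48 min
Wed: 6:03 AM–2:28 PM = 8 h 25 min; less 45 min break → 7 h 40 min
Thu: 7:34 AM–3:15 PM = 7 h 41 min; less 45 min break → 6 h 56 min
Fri: 6:12 AM–3:52 PM = 9 h 40 min; less 45 min break → 8 h 55 min
Sat: 9:07 AM–8:01 PM = 10 h 54 min; less 45 min break → 10 h 9 min
Total worked: 44 h 28 min = 44.47 h.
Threshold 44 h → overtime 0 h 28 min, regular 44 h 0 min.

Regular 44.00 hours, overtime 0.47 hours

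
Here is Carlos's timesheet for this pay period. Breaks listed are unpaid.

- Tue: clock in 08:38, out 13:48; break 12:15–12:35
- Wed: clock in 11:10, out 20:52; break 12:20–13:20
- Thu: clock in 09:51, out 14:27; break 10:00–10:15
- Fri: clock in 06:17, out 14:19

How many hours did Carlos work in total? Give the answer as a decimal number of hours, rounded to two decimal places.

25.92 hours

Tue: 08:38–13:48 = 5 h 10 min; less 20 min break → 4 h 50 min
Wed: 11:10–20:52 = 9 h 42 min; less 60 min break → 8 h 42 min
Thu: 09:51–14:27 = 4 h 36 min; less 15 min break → 4 h 21 min
Fri: 06:17–14:19 = 8 h 2 min
Total: 4 h 50 min + 8 h 42 min + 4 h 21 min + 8 h 2 min = 25 h 55 min.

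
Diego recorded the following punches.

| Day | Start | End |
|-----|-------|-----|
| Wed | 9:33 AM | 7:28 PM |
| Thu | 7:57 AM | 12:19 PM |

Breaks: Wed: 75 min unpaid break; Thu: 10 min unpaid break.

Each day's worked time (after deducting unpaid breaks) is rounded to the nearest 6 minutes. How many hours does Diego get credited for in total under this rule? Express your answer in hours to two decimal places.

12.90 hours

Wed: 9:33 AM–7:28 PM = 9 h 55 min − 75 min = 8 h 40 min → rounds to 8 h 42 min
Thu: 7:57 AM–12:19 PM = 4 h 22 min − 10 min = 4 h 12 min → rounds to 4 h 12 min
Total credited: 12 h 54 min.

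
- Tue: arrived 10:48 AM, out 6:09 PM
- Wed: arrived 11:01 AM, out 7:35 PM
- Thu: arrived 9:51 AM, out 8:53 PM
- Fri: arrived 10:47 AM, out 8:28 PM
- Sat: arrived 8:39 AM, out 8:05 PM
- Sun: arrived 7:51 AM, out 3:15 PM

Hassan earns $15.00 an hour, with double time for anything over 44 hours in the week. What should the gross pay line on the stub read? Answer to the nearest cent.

Tue: 10:48 AM–6:09 PM = 7 h 21 min
Wed: 11:01 AM–7:35 PM = 8 h 34 min
Thu: 9:51 AM–8:53 PM = 11 h 2 min
Fri: 10:47 AM–8:28 PM = 9 h 41 min
Sat: 8:39 AM–8:05 PM = 11 h 26 min
Sun: 7:51 AM–3:15 PM = 7 h 24 min
Total worked: 55 h 28 min = 3328 min.
Regular 44 h 0 min = 2640 min at $15.00/h; overtime 11 h 28 min = 688 min at $30.00/h.
Pay = (2640 × $15.00 + 688 × $30.00) ÷ 60 = $1004.00.

$1004.00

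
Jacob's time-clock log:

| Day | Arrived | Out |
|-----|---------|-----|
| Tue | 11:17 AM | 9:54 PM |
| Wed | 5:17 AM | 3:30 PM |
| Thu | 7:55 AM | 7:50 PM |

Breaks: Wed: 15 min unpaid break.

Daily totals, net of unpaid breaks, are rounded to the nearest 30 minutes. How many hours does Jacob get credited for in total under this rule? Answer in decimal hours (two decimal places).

Tue: 11:17 AM–9:54 PM = 10 h 37 min → rounds to 10 h 30 min
Wed: 5:17 AM–3:30 PM = 10 h 13 min − 15 min = 9 h 58 min → rounds to 10 h 0 min
Thu: 7:55 AM–7:50 PM = 11 h 55 min → rounds to 12 h 0 min
Total credited: 32 h 30 min.

32.50 hours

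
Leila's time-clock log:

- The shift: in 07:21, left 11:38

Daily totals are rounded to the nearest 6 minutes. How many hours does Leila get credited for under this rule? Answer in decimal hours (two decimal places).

4.30 hours

The shift: 07:21–11:38 = 4 h 17 min → rounds to 4 h 18 min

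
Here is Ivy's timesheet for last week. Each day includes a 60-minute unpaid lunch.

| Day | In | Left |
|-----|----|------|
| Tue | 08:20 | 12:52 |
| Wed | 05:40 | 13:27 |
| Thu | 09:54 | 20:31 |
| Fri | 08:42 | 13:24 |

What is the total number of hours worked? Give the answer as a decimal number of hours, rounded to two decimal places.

Tue: 08:20–12:52 = 4 h 32 min; less 60 min break → 3 h 32 min
Wed: 05:40–13:27 = 7 h 47 min; less 60 min break → 6 h 47 min
Thu: 09:54–20:31 = 10 h 37 min; less 60 min break → 9 h 37 min
Fri: 08:42–13:24 = 4 h 42 min; less 60 min break → 3 h 42 min
Total: 3 h 32 min + 6 h 47 min + 9 h 37 min + 3 h 42 min = 23 h 38 min.

23.63 hours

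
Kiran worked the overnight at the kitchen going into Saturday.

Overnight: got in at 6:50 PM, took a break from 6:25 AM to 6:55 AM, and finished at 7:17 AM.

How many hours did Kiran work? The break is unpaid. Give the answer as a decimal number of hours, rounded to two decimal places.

Overnight: 6:50 PM → midnight = 5 h 10 min; midnight → 7:17 AM = 7 h 17 min; span 12 h 27 min; less 30 min break → 11 h 57 min

11.95 hours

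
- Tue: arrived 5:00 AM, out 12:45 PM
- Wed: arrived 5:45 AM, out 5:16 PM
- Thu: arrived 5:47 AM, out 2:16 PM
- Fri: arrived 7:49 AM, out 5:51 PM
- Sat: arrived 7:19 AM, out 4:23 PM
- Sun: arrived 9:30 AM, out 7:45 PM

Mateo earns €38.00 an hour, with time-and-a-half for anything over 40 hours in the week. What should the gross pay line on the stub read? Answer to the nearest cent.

Tue: 5:00 AM–12:45 PM = 7 h 45 min
Wed: 5:45 AM–5:16 PM = 11 h 31 min
Thu: 5:47 AM–2:16 PM = 8 h 29 min
Fri: 7:49 AM–5:51 PM = 10 h 2 min
Sat: 7:19 AM–4:23 PM = 9 h 4 min
Sun: 9:30 AM–7:45 PM = 10 h 15 min
Total worked: 57 h 6 min = 3426 min.
Regular 40 h 0 min = 2400 min at €38.00/h; overtime 17 h 6 min = 1026 min at €57.00/h.
Pay = (2400 × €38.00 + 1026 × €57.00) ÷ 60 = €2494.70.

€2494.70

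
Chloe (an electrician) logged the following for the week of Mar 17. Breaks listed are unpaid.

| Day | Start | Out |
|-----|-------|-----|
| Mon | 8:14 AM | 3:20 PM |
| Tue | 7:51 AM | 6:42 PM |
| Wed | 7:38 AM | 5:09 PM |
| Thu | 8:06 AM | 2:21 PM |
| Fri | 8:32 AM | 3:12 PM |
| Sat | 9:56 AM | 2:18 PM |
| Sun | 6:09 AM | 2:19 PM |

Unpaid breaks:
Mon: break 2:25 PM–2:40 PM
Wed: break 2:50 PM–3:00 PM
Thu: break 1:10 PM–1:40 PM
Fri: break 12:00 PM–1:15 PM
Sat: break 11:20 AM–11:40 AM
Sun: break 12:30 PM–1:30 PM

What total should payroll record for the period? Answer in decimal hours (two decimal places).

49.42 hours

Mon: 8:14 AM–3:20 PM = 7 h 6 min; less 15 min break → 6 h 51 min
Tue: 7:51 AM–6:42 PM = 10 h 51 min
Wed: 7:38 AM–5:09 PM = 9 h 31 min; less 10 min break → 9 h 21 min
Thu: 8:06 AM–2:21 PM = 6 h 15 min; less 30 min break → 5 h 45 min
Fri: 8:32 AM–3:12 PM = 6 h 40 min; less 75 min break → 5 h 25 min
Sat: 9:56 AM–2:18 PM = 4 h 22 min; less 20 min break → 4 h 2 min
Sun: 6:09 AM–2:19 PM = 8 h 10 min; less 60 min break → 7 h 10 min
Total: 6 h 51 min + 10 h 51 min + 9 h 21 min + 5 h 45 min + 5 h 25 min + 4 h 2 min + 7 h 10 min = 49 h 25 min.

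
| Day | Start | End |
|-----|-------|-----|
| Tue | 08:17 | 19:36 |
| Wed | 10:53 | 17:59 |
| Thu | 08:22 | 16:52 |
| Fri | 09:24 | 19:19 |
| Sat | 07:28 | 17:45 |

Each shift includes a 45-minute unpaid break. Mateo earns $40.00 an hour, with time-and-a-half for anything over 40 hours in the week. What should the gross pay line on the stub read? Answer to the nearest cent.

$1802.00

Tue: 08:17–19:36 = 11 h 19 min; less 45 min break → 10 h 34 min
Wed: 10:53–17:59 = 7 h 6 min; less 45 min break → 6 h 21 min
Thu: 08:22–16:52 = 8 h 30 min; less 45 min break → 7 h 45 min
Fri: 09:24–19:19 = 9 h 55 min; less 45 min break → 9 h 10 min
Sat: 07:28–17:45 = 10 h 17 min; less 45 min break → 9 h 32 min
Total worked: 43 h 22 min = 2602 min.
Regular 40 h 0 min = 2400 min at $40.00/h; overtime 3 h 22 min = 202 min at $60.00/h.
Pay = (2400 × $40.00 + 202 × $60.00) ÷ 60 = $1802.00.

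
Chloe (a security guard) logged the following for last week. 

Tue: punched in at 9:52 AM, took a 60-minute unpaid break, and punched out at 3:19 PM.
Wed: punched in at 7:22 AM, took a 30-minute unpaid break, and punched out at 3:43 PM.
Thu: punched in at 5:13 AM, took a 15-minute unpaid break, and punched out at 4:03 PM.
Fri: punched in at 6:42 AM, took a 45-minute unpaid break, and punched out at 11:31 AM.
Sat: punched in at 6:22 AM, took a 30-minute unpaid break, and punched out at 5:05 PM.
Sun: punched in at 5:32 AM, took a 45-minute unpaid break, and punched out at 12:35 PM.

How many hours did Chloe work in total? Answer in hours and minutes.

Tue: 9:52 AM–3:19 PM = 5 h 27 min; less 60 min break → 4 h 27 min
Wed: 7:22 AM–3:43 PM = 8 h 21 min; less 30 min break → 7 h 51 min
Thu: 5:13 AM–4:03 PM = 10 h 50 min; less 15 min break → 10 h 35 min
Fri: 6:42 AM–11:31 AM = 4 h 49 min; less 45 min break → 4 h 4 min
Sat: 6:22 AM–5:05 PM = 10 h 43 min; less 30 min break → 10 h 13 min
Sun: 5:32 AM–12:35 PM = 7 h 3 min; less 45 min break → 6 h 18 min
Total: 4 h 27 min + 7 h 51 min + 10 h 35 min + 4 h 4 min + 10 h 13 min + 6 h 18 min = 43 h 28 min.

43 h 28 min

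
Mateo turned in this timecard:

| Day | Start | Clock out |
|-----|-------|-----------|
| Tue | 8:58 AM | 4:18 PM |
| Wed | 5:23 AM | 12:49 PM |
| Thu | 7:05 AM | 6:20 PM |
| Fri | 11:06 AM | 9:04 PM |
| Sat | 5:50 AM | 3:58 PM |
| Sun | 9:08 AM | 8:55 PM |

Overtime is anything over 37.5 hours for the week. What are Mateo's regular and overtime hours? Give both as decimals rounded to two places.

Regular 37.50 hours, overtime 20.40 hours

Tue: 8:58 AM–4:18 PM = 7 h 20 min
Wed: 5:23 AM–12:49 PM = 7 h 26 min
Thu: 7:05 AM–6:20 PM = 11 h 15 min
Fri: 11:06 AM–9:04 PM = 9 h 58 min
Sat: 5:50 AM–3:58 PM = 10 h 8 min
Sun: 9:08 AM–8:55 PM = 11 h 47 min
Total worked: 57 h 54 min = 57.90 h.
Threshold 37.5 h → overtime 20 h 24 min, regular 37 h 30 min.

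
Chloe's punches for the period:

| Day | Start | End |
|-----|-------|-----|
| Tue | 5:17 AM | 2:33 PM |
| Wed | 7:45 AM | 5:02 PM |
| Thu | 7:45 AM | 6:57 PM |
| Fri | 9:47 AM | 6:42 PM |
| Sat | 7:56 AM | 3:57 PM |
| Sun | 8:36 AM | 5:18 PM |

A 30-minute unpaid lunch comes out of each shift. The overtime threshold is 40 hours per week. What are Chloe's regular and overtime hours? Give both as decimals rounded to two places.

Regular 40.00 hours, overtime 12.38 hours

Tue: 5:17 AM–2:33 PM = 9 h 16 min; less 30 min break → 8 h 46 min
Wed: 7:45 AM–5:02 PM = 9 h 17 min; less 30 min break → 8 h 47 min
Thu: 7:45 AM–6:57 PM = 11 h 12 min; less 30 min break → 10 h 42 min
Fri: 9:47 AM–6:42 PM = 8 h 55 min; less 30 min break → 8 h 25 min
Sat: 7:56 AM–3:57 PM = 8 h 1 min; less 30 min break → 7 h 31 min
Sun: 8:36 AM–5:18 PM = 8 h 42 min; less 30 min break → 8 h 12 min
Total worked: 52 h 23 min = 52.38 h.
Threshold 40 h → overtime 12 h 23 min, regular 40 h 0 min.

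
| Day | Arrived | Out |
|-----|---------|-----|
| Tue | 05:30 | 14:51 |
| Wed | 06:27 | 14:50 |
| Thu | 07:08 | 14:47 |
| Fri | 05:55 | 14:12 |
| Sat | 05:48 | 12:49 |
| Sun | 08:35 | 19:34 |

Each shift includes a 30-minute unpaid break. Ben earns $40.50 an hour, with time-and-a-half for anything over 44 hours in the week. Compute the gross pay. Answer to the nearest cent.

Tue: 05:30–14:51 = 9 h 21 min; less 30 min break → 8 h 51 min
Wed: 06:27–14:50 = 8 h 23 min; less 30 min break → 7 h 53 min
Thu: 07:08–14:47 = 7 h 39 min; less 30 min break → 7 h 9 min
Fri: 05:55–14:12 = 8 h 17 min; less 30 min break → 7 h 47 min
Sat: 05:48–12:49 = 7 h 1 min; less 30 min break → 6 h 31 min
Sun: 08:35–19:34 = 10 h 59 min; less 30 min break → 10 h 29 min
Total worked: 48 h 40 min = 2920 min.
Regular 44 h 0 min = 2640 min at $40.50/h; overtime 4 h 40 min = 280 min at $60.75/h.
Pay = (2640 × $40.50 + 280 × $60.75) ÷ 60 = $2065.50.

$2065.50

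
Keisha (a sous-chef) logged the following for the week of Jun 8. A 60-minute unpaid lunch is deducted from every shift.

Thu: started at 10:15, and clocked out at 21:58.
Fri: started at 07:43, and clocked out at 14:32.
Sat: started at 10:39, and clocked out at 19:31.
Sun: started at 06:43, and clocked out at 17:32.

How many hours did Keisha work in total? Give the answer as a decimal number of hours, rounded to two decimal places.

Thu: 10:15–21:58 = 11 h 43 min; less 60 min break → 10 h 43 min
Fri: 07:43–14:32 = 6 h 49 min; less 60 min break → 5 h 49 min
Sat: 10:39–19:31 = 8 h 52 min; less 60 min break → 7 h 52 min
Sun: 06:43–17:32 = 10 h 49 min; less 60 min break → 9 h 49 min
Total: 10 h 43 min + 5 h 49 min + 7 h 52 min + 9 h 49 min = 34 h 13 min.

34.22 hours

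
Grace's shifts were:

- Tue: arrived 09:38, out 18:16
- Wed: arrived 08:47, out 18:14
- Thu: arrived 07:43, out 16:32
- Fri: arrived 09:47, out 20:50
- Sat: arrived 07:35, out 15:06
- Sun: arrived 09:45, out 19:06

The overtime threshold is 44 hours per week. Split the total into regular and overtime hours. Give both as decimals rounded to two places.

Tue: 09:38–18:16 = 8 h 38 min
Wed: 08:47–18:14 = 9 h 27 min
Thu: 07:43–16:32 = 8 h 49 min
Fri: 09:47–20:50 = 11 h 3 min
Sat: 07:35–15:06 = 7 h 31 min
Sun: 09:45–19:06 = 9 h 21 min
Total worked: 54 h 49 min = 54.82 h.
Threshold 44 h → overtime 10 h 49 min, regular 44 h 0 min.

Regular 44.00 hours, overtime 10.82 hours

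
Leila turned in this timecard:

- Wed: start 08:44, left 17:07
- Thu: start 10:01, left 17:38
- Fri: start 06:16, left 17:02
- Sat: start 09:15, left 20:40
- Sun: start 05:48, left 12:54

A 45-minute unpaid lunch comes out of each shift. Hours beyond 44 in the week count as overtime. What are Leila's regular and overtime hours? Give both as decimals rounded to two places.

Wed: 08:44–17:07 = 8 h 23 min; less 45 min break → 7 h 38 min
Thu: 10:01–17:38 = 7 h 37 min; less 45 min break → 6 h 52 min
Fri: 06:16–17:02 = 10 h 46 min; less 45 min break → 10 h 1 min
Sat: 09:15–20:40 = 11 h 25 min; less 45 min break → 10 h 40 min
Sun: 05:48–12:54 = 7 h 6 min; less 45 min break → 6 h 21 min
Total worked: 41 h 32 min = 41.53 h.
Threshold 44 h → overtime 0 h 0 min, regular 41 h 32 min.

Regular 41.53 hours, overtime 0.00 hours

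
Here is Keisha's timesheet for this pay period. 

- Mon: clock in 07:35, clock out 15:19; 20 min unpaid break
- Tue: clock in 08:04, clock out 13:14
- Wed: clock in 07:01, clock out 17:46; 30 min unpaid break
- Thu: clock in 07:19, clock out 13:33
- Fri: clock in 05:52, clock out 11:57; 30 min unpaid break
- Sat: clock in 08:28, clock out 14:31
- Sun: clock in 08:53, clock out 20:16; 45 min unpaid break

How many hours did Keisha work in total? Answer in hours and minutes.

51 h 19 min

Mon: 07:35–15:19 = 7 h 44 min; less 20 min break → 7 h 24 min
Tue: 08:04–13:14 = 5 h 10 min
Wed: 07:01–17:46 = 10 h 45 min; less 30 min break → 10 h 15 min
Thu: 07:19–13:33 = 6 h 14 min
Fri: 05:52–11:57 = 6 h 5 min; less 30 min break → 5 h 35 min
Sat: 08:28–14:31 = 6 h 3 min
Sun: 08:53–20:16 = 11 h 23 min; less 45 min break → 10 h 38 min
Total: 7 h 24 min + 5 h 10 min + 10 h 15 min + 6 h 14 min + 5 h 35 min + 6 h 3 min + 10 h 38 min = 51 h 19 min.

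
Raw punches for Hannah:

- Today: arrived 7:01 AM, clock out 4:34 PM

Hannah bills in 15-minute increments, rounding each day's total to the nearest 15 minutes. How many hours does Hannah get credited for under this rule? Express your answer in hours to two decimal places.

9.50 hours

Today: 7:01 AM–4:34 PM = 9 h 33 min → rounds to 9 h 30 min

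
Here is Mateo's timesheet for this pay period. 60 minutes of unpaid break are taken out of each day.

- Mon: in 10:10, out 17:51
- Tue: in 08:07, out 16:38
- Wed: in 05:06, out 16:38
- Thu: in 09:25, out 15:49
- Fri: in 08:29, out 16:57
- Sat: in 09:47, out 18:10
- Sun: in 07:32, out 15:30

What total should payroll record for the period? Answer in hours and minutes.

51 h 57 min

Mon: 10:10–17:51 = 7 h 41 min; less 60 min break → 6 h 41 min
Tue: 08:07–16:38 = 8 h 31 min; less 60 min break → 7 h 31 min
Wed: 05:06–16:38 = 11 h 32 min; less 60 min break → 10 h 32 min
Thu: 09:25–15:49 = 6 h 24 min; less 60 min break → 5 h 24 min
Fri: 08:29–16:57 = 8 h 28 min; less 60 min break → 7 h 28 min
Sat: 09:47–18:10 = 8 h 23 min; less 60 min break → 7 h 23 min
Sun: 07:32–15:30 = 7 h 58 min; less 60 min break → 6 h 58 min
Total: 6 h 41 min + 7 h 31 min + 10 h 32 min + 5 h 24 min + 7 h 28 min + 7 h 23 min + 6 h 58 min = 51 h 57 min.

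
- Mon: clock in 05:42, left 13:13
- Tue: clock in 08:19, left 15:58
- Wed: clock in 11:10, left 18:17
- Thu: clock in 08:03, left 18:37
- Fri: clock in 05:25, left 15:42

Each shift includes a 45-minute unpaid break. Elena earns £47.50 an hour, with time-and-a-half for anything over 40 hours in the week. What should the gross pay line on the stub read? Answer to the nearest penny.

Mon: 05:42–13:13 = 7 h 31 min; less 45 min break → 6 h 46 min
Tue: 08:19–15:58 = 7 h 39 min; less 45 min break → 6 h 54 min
Wed: 11:10–18:17 = 7 h 7 min; less 45 min break → 6 h 22 min
Thu: 08:03–18:37 = 10 h 34 min; less 45 min break → 9 h 49 min
Fri: 05:25–15:42 = 10 h 17 min; less 45 min break → 9 h 32 min
Total worked: 39 h 23 min = 2363 min.
Regular 39 h 23 min = 2363 min at £47.50/h; overtime 0 h 0 min = 0 min at £71.25/h.
Pay = (2363 × £47.50 + 0 × £71.25) ÷ 60 = £1870.71.

£1870.71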